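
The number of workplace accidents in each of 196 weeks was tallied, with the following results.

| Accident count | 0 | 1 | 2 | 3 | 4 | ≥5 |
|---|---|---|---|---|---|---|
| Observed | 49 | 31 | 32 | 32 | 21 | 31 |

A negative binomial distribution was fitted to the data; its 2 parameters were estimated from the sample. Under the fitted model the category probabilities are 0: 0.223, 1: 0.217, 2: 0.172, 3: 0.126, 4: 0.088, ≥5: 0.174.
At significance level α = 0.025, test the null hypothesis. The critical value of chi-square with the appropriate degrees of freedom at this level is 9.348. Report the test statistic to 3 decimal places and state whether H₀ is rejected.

7.113; do not reject

Expected counts E_i = n·p_i: 196×0.223 = 43.708, 196×0.217 = 42.532, 196×0.172 = 33.712, 196×0.126 = 24.696, 196×0.088 = 17.248, 196×0.174 = 34.104.
0: (49 − 43.708)²/43.708 = 28.005264/43.708 = 0.6407
1: (31 − 42.532)²/42.532 = 132.987024/42.532 = 3.1268
2: (32 − 33.712)²/33.712 = 2.930944/33.712 = 0.0869
3: (32 − 24.696)²/24.696 = 53.348416/24.696 = 2.1602
4: (21 − 17.248)²/17.248 = 14.077504/17.248 = 0.8162
≥5: (31 − 34.104)²/34.104 = 9.634816/34.104 = 0.2825
Sum = 7.113
df = 3. Since 7.113 < 9.348, we do not reject H₀.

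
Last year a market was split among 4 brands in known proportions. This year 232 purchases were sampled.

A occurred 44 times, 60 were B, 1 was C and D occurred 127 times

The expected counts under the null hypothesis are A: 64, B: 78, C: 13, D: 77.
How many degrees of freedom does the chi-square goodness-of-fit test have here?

3

There are k = 4 categories and no parameters were estimated from the data, so df = 4 − 1 = 3.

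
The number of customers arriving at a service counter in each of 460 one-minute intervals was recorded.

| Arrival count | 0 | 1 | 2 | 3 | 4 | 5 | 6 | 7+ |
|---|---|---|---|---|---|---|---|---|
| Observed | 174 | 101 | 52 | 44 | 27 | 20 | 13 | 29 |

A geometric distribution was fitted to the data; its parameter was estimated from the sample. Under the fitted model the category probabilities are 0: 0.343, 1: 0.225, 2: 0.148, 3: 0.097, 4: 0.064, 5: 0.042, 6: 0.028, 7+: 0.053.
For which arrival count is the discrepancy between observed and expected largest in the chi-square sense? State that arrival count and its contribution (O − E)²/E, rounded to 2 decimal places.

Expected counts E_i = n·p_i: 460×0.343 = 157.78, 460×0.225 = 103.5, 460×0.148 = 68.08, 460×0.097 = 44.62, 460×0.064 = 29.44, 460×0.042 = 19.32, 460×0.028 = 12.88, 460×0.053 = 24.38.
cat         O        E   (O−E)²/E
0         174   157.78      1.667
1         101    103.5      0.060
2          52    68.08      3.798
3          44    44.62      0.009
4          27    29.44      0.202
5          20    19.32      0.024
6          13    12.88      0.001
7+         29    24.38      0.875
The largest term is for 2: 3.80.

2, 3.80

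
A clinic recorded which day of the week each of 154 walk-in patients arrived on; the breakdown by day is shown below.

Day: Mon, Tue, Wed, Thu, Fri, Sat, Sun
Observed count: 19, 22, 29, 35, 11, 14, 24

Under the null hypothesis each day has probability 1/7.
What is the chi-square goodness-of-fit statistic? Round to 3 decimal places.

18.909

Expected count for each of the 7 categories: 154/7 = 22.
cat         O        E   (O−E)²/E
Mon        19       22     0.4091
Tue        22       22     0.0000
Wed        29       22     2.2273
Thu        35       22     7.6818
Fri        11       22     5.5000
Sat        14       22     2.9091
Sun        24       22     0.1818
Sum = 18.909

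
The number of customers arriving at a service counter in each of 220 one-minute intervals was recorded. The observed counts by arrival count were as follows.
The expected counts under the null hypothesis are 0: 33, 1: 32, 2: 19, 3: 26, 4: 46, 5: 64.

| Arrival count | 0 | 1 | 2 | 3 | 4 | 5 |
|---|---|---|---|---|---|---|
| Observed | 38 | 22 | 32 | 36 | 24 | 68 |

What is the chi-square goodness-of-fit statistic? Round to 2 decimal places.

27.40

0: (38 − 33)²/33 = 25/33 = 0.758
1: (22 − 32)²/32 = 100/32 = 3.125
2: (32 − 19)²/19 = 169/19 = 8.895
3: (36 − 26)²/26 = 100/26 = 3.846
4: (24 − 46)²/46 = 484/46 = 10.522
5: (68 − 64)²/64 = 16/64 = 0.250
Sum = 27.40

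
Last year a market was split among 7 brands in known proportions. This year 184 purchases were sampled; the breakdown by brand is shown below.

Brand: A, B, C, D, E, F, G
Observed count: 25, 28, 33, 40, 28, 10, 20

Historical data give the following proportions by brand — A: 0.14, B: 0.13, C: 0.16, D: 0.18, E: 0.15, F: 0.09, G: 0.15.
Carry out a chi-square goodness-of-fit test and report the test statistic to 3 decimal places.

Expected counts E_i = n·p_i: 184×0.14 = 25.76, 184×0.13 = 23.92, 184×0.16 = 29.44, 184×0.18 = 33.12, 184×0.15 = 27.6, 184×0.09 = 16.56, 184×0.15 = 27.6.
A: (25 − 25.76)²/25.76 = 0.5776/25.76 = 0.0224
B: (28 − 23.92)²/23.92 = 16.6464/23.92 = 0.6959
C: (33 − 29.44)²/29.44 = 12.6736/29.44 = 0.4305
D: (40 − 33.12)²/33.12 = 47.3344/33.12 = 1.4292
E: (28 − 27.6)²/27.6 = 0.16/27.6 = 0.0058
F: (10 − 16.56)²/16.56 = 43.0336/16.56 = 2.5986
G: (20 − 27.6)²/27.6 = 57.76/27.6 = 2.0928
Sum = 7.275

7.275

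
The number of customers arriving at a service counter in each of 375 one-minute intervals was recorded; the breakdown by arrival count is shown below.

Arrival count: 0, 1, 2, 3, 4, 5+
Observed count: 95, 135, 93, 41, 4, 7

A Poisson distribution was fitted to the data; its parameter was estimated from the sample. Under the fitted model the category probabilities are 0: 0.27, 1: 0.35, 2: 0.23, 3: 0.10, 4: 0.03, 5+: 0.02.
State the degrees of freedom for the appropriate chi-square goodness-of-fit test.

4

There are k = 6 categories and 1 parameter estimated from the data, so df = 6 − 1 − 1 = 4.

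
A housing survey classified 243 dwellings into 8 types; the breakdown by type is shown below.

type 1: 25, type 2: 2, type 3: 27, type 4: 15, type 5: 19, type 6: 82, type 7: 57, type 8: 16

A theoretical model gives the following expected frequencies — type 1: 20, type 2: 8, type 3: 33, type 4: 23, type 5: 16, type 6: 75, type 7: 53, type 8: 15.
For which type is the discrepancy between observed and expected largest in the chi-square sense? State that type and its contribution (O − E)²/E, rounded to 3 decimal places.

χ² = (25−20)²/20 + (2−8)²/8 + (27−33)²/33 + (15−23)²/23 + (19−16)²/16 + (82−75)²/75 + (57−53)²/53 + (16−15)²/15
   = 1.2500 + 4.5000 + 1.0909 + 2.7826 + 0.5625 + 0.6533 + 0.3019 + 0.0667
The largest term is for type 2: 4.500.

type 2, 4.500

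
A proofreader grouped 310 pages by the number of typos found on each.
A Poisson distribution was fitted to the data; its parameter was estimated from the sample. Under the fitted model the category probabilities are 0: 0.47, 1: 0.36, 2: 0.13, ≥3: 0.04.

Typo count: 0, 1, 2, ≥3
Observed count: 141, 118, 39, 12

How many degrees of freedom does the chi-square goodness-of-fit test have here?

2

There are k = 4 categories and 1 parameter estimated from the data, so df = 4 − 1 − 1 = 2.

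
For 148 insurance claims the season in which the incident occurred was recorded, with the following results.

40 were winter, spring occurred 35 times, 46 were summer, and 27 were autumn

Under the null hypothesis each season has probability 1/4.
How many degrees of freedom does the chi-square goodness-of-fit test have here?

There are k = 4 categories and no parameters were estimated from the data, so df = 4 − 1 = 3.

3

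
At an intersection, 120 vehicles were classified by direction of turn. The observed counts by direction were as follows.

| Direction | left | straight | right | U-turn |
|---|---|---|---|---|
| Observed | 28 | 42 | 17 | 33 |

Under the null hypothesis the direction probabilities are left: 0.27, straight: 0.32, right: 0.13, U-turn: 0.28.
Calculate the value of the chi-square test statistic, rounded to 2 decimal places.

Expected counts E_i = n·p_i: 120×0.27 = 32.4, 120×0.32 = 38.4, 120×0.13 = 15.6, 120×0.28 = 33.6.
χ² = (28−32.4)²/32.4 + (42−38.4)²/38.4 + (17−15.6)²/15.6 + (33−33.6)²/33.6
   = 0.598 + 0.338 + 0.126 + 0.011
Sum = 1.07

1.07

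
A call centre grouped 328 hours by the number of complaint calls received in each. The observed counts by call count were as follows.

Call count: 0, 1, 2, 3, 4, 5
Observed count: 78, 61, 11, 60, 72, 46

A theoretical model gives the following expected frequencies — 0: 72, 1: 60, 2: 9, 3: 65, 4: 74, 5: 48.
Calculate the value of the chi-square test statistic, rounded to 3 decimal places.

0: (78 − 72)²/72 = 36/72 = 0.5000
1: (61 − 60)²/60 = 1/60 = 0.0167
2: (11 − 9)²/9 = 4/9 = 0.4444
3: (60 − 65)²/65 = 25/65 = 0.3846
4: (72 − 74)²/74 = 4/74 = 0.0541
5: (46 − 48)²/48 = 4/48 = 0.0833
Sum = 1.483

1.483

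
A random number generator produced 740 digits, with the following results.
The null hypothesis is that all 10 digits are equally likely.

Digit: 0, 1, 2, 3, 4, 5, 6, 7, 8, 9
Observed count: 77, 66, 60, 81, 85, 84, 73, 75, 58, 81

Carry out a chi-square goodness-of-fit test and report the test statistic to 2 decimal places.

11.43

Expected count for each of the 10 categories: 740/10 = 74.
χ² = (77−74)²/74 + (66−74)²/74 + (60−74)²/74 + (81−74)²/74 + (85−74)²/74 + (84−74)²/74 + (73−74)²/74 + (75−74)²/74 + (58−74)²/74 + (81−74)²/74
   = 0.122 + 0.865 + 2.649 + 0.662 + 1.635 + 1.351 + 0.014 + 0.014 + 3.459 + 0.662
Sum = 11.43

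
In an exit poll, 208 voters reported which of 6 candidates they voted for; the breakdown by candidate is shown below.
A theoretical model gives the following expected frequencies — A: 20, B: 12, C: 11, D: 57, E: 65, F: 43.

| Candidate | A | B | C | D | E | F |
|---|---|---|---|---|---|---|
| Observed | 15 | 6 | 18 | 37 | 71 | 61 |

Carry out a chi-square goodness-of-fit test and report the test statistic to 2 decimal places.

23.81

A: (15 − 20)²/20 = 25/20 = 1.250
B: (6 − 12)²/12 = 36/12 = 3.000
C: (18 − 11)²/11 = 49/11 = 4.455
D: (37 − 57)²/57 = 400/57 = 7.018
E: (71 − 65)²/65 = 36/65 = 0.554
F: (61 − 43)²/43 = 324/43 = 7.535
Sum = 23.81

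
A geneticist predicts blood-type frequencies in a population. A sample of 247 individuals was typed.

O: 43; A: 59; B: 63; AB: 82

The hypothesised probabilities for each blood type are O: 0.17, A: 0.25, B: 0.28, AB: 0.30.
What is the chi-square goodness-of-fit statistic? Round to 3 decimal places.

1.538

Expected counts E_i = n·p_i: 247×0.17 = 41.99, 247×0.25 = 61.75, 247×0.28 = 69.16, 247×0.30 = 74.1.
χ² = (43−41.99)²/41.99 + (59−61.75)²/61.75 + (63−69.16)²/69.16 + (82−74.1)²/74.1
   = 0.0243 + 0.1225 + 0.5487 + 0.8422
Sum = 1.538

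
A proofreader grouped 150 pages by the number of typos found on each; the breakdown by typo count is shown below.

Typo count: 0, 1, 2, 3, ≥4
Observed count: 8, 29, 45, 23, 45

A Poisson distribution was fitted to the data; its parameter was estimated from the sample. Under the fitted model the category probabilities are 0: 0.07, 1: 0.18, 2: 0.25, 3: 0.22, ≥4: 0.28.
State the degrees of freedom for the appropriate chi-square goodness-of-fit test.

3

There are k = 5 categories and 1 parameter estimated from the data, so df = 5 − 1 − 1 = 3.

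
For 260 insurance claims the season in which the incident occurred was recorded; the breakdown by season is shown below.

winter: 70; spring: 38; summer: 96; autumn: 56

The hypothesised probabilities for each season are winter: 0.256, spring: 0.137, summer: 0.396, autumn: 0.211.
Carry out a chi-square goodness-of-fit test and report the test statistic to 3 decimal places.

Expected counts E_i = n·p_i: 260×0.256 = 66.56, 260×0.137 = 35.62, 260×0.396 = 102.96, 260×0.211 = 54.86.
χ² = (70−66.56)²/66.56 + (38−35.62)²/35.62 + (96−102.96)²/102.96 + (56−54.86)²/54.86
   = 0.1778 + 0.1590 + 0.4705 + 0.0237
Sum = 0.831

0.831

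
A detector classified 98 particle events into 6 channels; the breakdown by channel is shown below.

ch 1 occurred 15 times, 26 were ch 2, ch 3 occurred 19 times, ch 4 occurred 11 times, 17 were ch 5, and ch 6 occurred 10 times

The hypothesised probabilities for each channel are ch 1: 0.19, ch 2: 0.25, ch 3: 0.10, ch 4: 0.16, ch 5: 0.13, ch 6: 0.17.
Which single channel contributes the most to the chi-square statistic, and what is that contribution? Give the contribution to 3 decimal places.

ch 3, 8.637

Expected counts E_i = n·p_i: 98×0.19 = 18.62, 98×0.25 = 24.5, 98×0.10 = 9.8, 98×0.16 = 15.68, 98×0.13 = 12.74, 98×0.17 = 16.66.
χ² = (15−18.62)²/18.62 + (26−24.5)²/24.5 + (19−9.8)²/9.8 + (11−15.68)²/15.68 + (17−12.74)²/12.74 + (10−16.66)²/16.66
   = 0.7038 + 0.0918 + 8.6367 + 1.3968 + 1.4245 + 2.6624
The largest term is for ch 3: 8.637.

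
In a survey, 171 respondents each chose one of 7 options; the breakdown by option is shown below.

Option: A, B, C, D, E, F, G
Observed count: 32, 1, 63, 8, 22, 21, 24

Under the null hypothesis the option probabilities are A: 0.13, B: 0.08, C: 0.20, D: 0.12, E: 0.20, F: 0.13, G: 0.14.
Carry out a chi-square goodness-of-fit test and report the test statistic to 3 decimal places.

52.359

Expected counts E_i = n·p_i: 171×0.13 = 22.23, 171×0.08 = 13.68, 171×0.20 = 34.2, 171×0.12 = 20.52, 171×0.20 = 34.2, 171×0.13 = 22.23, 171×0.14 = 23.94.
A: (32 − 22.23)²/22.23 = 95.4529/22.23 = 4.2939
B: (1 − 13.68)²/13.68 = 160.7824/13.68 = 11.7531
C: (63 − 34.2)²/34.2 = 829.44/34.2 = 24.2526
D: (8 − 20.52)²/20.52 = 156.7504/20.52 = 7.6389
E: (22 − 34.2)²/34.2 = 148.84/34.2 = 4.3520
F: (21 − 22.23)²/22.23 = 1.5129/22.23 = 0.0681
G: (24 − 23.94)²/23.94 = 0.0036/23.94 = 0.0002
Sum = 52.359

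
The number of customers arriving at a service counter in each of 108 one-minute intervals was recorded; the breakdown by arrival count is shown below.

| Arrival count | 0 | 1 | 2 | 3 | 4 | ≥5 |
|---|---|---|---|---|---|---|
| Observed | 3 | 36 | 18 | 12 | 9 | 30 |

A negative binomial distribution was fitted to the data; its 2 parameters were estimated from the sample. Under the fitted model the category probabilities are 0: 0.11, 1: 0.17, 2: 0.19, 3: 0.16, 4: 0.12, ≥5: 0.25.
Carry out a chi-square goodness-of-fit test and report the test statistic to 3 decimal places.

Expected counts E_i = n·p_i: 108×0.11 = 11.88, 108×0.17 = 18.36, 108×0.19 = 20.52, 108×0.16 = 17.28, 108×0.12 = 12.96, 108×0.25 = 27.
cat         O        E   (O−E)²/E
0           3    11.88     6.6376
1          36    18.36    16.9482
2          18    20.52     0.3095
3          12    17.28     1.6133
4           9    12.96     1.2100
≥5         30       27     0.3333
Sum = 27.052

27.052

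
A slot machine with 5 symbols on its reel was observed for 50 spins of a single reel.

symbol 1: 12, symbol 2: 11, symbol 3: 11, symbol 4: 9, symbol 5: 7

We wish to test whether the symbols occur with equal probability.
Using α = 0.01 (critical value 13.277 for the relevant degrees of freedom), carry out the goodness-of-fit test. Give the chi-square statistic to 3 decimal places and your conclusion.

1.600; do not reject

Expected count for each of the 5 categories: 50/5 = 10.
symbol 1: (12 − 10)²/10 = 4/10 = 0.4000
symbol 2: (11 − 10)²/10 = 1/10 = 0.1000
symbol 3: (11 − 10)²/10 = 1/10 = 0.1000
symbol 4: (9 − 10)²/10 = 1/10 = 0.1000
symbol 5: (7 − 10)²/10 = 9/10 = 0.9000
Sum = 1.600
df = 4. Since 1.600 < 13.277, we do not reject H₀.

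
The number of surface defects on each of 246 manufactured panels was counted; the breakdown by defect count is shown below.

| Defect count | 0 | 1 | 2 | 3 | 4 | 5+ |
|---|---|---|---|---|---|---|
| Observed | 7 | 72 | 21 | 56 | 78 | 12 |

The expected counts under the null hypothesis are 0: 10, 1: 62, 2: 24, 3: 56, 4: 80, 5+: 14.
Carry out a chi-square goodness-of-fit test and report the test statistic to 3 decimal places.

3.224

cat         O        E   (O−E)²/E
0           7       10     0.9000
1          72       62     1.6129
2          21       24     0.3750
3          56       56     0.0000
4          78       80     0.0500
5+         12       14     0.2857
Sum = 3.224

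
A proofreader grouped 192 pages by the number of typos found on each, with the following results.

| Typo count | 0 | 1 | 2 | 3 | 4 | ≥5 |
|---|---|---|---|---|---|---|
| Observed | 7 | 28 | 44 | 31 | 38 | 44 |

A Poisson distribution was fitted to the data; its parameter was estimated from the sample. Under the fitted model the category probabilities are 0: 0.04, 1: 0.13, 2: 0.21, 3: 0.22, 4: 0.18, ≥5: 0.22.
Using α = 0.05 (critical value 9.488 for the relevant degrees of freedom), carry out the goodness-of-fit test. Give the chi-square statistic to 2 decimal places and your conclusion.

Expected counts E_i = n·p_i: 192×0.04 = 7.68, 192×0.13 = 24.96, 192×0.21 = 40.32, 192×0.22 = 42.24, 192×0.18 = 34.56, 192×0.22 = 42.24.
0: (7 − 7.68)²/7.68 = 0.4624/7.68 = 0.060
1: (28 − 24.96)²/24.96 = 9.2416/24.96 = 0.370
2: (44 − 40.32)²/40.32 = 13.5424/40.32 = 0.336
3: (31 − 42.24)²/42.24 = 126.3376/42.24 = 2.991
4: (38 − 34.56)²/34.56 = 11.8336/34.56 = 0.342
≥5: (44 − 42.24)²/42.24 = 3.0976/42.24 = 0.073
Sum = 4.17
df = 4. Since 4.17 < 9.488, we do not reject H₀.

4.17; do not reject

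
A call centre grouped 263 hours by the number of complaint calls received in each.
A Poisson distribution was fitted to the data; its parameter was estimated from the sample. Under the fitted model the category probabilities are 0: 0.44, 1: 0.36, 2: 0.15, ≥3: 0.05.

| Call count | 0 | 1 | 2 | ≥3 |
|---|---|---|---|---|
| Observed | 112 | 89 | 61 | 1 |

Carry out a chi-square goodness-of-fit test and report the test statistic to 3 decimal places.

Expected counts E_i = n·p_i: 263×0.44 = 115.72, 263×0.36 = 94.68, 263×0.15 = 39.45, 263×0.05 = 13.15.
cat         O        E   (O−E)²/E
0         112   115.72     0.1196
1          89    94.68     0.3408
2          61    39.45    11.7719
≥3          1    13.15    11.2260
Sum = 23.458

23.458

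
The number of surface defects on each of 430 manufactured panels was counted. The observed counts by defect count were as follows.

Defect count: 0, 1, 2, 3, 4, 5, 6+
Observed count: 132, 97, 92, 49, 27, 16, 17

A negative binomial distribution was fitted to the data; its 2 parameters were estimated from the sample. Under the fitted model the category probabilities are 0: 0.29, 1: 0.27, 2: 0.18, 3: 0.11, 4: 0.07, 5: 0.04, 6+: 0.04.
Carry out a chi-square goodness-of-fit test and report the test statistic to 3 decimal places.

Expected counts E_i = n·p_i: 430×0.29 = 124.7, 430×0.27 = 116.1, 430×0.18 = 77.4, 430×0.11 = 47.3, 430×0.07 = 30.1, 430×0.04 = 17.2, 430×0.04 = 17.2.
0: (132 − 124.7)²/124.7 = 53.29/124.7 = 0.4273
1: (97 − 116.1)²/116.1 = 364.81/116.1 = 3.1422
2: (92 − 77.4)²/77.4 = 213.16/77.4 = 2.7540
3: (49 − 47.3)²/47.3 = 2.89/47.3 = 0.0611
4: (27 − 30.1)²/30.1 = 9.61/30.1 = 0.3193
5: (16 − 17.2)²/17.2 = 1.44/17.2 = 0.0837
6+: (17 − 17.2)²/17.2 = 0.04/17.2 = 0.0023
Sum = 6.790

6.790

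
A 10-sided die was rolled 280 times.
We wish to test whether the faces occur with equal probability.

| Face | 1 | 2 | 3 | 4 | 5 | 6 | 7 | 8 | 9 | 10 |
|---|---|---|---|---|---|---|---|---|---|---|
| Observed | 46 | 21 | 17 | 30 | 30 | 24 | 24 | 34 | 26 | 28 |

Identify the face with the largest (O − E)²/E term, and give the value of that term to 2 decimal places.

Under H₀ each category has probability 1/10, so each expected count is 280/10 = 28.
1: (46 − 28)²/28 = 324/28 = 11.571
2: (21 − 28)²/28 = 49/28 = 1.750
3: (17 − 28)²/28 = 121/28 = 4.321
4: (30 − 28)²/28 = 4/28 = 0.143
5: (30 − 28)²/28 = 4/28 = 0.143
6: (24 − 28)²/28 = 16/28 = 0.571
7: (24 − 28)²/28 = 16/28 = 0.571
8: (34 − 28)²/28 = 36/28 = 1.286
9: (26 − 28)²/28 = 4/28 = 0.143
10: (28 − 28)²/28 = 0/28 = 0.000
The largest term is for 1: 11.57.

1, 11.57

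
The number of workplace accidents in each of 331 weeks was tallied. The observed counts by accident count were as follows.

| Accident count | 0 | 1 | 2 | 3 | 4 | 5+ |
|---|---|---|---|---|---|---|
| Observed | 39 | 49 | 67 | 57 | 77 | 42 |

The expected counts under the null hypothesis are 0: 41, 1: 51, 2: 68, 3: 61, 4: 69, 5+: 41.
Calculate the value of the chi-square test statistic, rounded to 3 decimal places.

1.405

χ² = (39−41)²/41 + (49−51)²/51 + (67−68)²/68 + (57−61)²/61 + (77−69)²/69 + (42−41)²/41
   = 0.0976 + 0.0784 + 0.0147 + 0.2623 + 0.9275 + 0.0244
Sum = 1.405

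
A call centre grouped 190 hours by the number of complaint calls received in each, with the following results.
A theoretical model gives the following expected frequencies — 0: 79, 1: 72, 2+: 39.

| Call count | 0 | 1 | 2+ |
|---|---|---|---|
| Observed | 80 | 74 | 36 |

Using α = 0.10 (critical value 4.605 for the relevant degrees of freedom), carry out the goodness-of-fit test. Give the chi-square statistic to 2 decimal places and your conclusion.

0.30; do not reject

χ² = (80−79)²/79 + (74−72)²/72 + (36−39)²/39
   = 0.013 + 0.056 + 0.231
Sum = 0.30
df = 2. Since 0.30 < 4.605, we do not reject H₀.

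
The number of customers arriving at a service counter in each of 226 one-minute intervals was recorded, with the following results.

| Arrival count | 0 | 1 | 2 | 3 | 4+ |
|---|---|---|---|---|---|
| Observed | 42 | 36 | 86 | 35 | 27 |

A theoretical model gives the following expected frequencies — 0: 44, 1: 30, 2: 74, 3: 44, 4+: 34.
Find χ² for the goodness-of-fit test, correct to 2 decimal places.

6.52

χ² = (42−44)²/44 + (36−30)²/30 + (86−74)²/74 + (35−44)²/44 + (27−34)²/34
   = 0.091 + 1.200 + 1.946 + 1.841 + 1.441
Sum = 6.52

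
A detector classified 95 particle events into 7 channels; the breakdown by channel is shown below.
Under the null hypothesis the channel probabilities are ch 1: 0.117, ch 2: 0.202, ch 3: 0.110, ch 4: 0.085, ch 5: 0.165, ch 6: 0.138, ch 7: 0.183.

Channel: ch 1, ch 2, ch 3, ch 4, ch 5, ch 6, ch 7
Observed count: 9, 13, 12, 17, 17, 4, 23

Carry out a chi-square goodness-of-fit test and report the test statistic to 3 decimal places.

20.749

Expected counts E_i = n·p_i: 95×0.117 = 11.115, 95×0.202 = 19.19, 95×0.110 = 10.45, 95×0.085 = 8.075, 95×0.165 = 15.675, 95×0.138 = 13.11, 95×0.183 = 17.385.
χ² = (9−11.115)²/11.115 + (13−19.19)²/19.19 + (12−10.45)²/10.45 + (17−8.075)²/8.075 + (17−15.675)²/15.675 + (4−13.11)²/13.11 + (23−17.385)²/17.385
   = 0.4024 + 1.9967 + 0.2299 + 9.8645 + 0.1120 + 6.3304 + 1.8135
Sum = 20.749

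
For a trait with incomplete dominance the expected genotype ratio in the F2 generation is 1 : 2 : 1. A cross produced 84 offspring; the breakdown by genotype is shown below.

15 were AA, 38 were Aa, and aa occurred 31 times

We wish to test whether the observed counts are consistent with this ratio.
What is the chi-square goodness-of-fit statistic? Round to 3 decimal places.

Ratio total = 4. Expected counts: 84×1/4 = 21, 84×2/4 = 42, 84×1/4 = 21.
AA: (15 − 21)²/21 = 36/21 = 1.7143
Aa: (38 − 42)²/42 = 16/42 = 0.3810
aa: (31 − 21)²/21 = 100/21 = 4.7619
Sum = 6.857

6.857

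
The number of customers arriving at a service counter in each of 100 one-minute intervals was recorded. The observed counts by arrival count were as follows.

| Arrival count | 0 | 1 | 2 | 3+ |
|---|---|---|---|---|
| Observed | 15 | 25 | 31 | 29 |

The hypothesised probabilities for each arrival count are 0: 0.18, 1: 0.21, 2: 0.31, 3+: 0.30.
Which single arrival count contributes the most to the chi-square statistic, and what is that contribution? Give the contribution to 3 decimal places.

Expected counts E_i = n·p_i: 100×0.18 = 18, 100×0.21 = 21, 100×0.31 = 31, 100×0.30 = 30.
χ² = (15−18)²/18 + (25−21)²/21 + (31−31)²/31 + (29−30)²/30
   = 0.5000 + 0.7619 + 0.0000 + 0.0333
The largest term is for 1: 0.762.

1, 0.762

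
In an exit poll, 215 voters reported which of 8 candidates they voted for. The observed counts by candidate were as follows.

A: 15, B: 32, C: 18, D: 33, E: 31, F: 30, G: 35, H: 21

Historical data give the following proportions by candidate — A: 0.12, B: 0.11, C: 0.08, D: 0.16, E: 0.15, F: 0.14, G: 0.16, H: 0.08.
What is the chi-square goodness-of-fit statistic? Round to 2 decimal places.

8.46

Expected counts E_i = n·p_i: 215×0.12 = 25.8, 215×0.11 = 23.65, 215×0.08 = 17.2, 215×0.16 = 34.4, 215×0.15 = 32.25, 215×0.14 = 30.1, 215×0.16 = 34.4, 215×0.08 = 17.2.
χ² = (15−25.8)²/25.8 + (32−23.65)²/23.65 + (18−17.2)²/17.2 + (33−34.4)²/34.4 + (31−32.25)²/32.25 + (30−30.1)²/30.1 + (35−34.4)²/34.4 + (21−17.2)²/17.2
   = 4.521 + 2.948 + 0.037 + 0.057 + 0.048 + 0.000 + 0.010 + 0.840
Sum = 8.46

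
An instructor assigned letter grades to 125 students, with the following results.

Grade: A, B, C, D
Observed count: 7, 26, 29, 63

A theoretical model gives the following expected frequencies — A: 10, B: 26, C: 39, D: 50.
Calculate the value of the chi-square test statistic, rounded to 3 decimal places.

A: (7 − 10)²/10 = 9/10 = 0.9000
B: (26 − 26)²/26 = 0/26 = 0.0000
C: (29 − 39)²/39 = 100/39 = 2.5641
D: (63 − 50)²/50 = 169/50 = 3.3800
Sum = 6.844

6.844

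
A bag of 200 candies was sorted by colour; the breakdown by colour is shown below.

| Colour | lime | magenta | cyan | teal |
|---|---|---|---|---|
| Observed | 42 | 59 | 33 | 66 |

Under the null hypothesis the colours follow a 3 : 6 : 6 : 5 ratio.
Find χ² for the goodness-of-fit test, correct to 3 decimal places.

Ratio total = 20. Expected counts: 200×3/20 = 30, 200×6/20 = 60, 200×6/20 = 60, 200×5/20 = 50.
χ² = (42−30)²/30 + (59−60)²/60 + (33−60)²/60 + (66−50)²/50
   = 4.8000 + 0.0167 + 12.1500 + 5.1200
Sum = 22.087

22.087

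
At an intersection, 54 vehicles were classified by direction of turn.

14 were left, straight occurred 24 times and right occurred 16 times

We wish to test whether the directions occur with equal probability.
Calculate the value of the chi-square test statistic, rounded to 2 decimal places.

Under H₀ each category has probability 1/3, so each expected count is 54/3 = 18.
left: (14 − 18)²/18 = 16/18 = 0.889
straight: (24 − 18)²/18 = 36/18 = 2.000
right: (16 − 18)²/18 = 4/18 = 0.222
Sum = 3.11

3.11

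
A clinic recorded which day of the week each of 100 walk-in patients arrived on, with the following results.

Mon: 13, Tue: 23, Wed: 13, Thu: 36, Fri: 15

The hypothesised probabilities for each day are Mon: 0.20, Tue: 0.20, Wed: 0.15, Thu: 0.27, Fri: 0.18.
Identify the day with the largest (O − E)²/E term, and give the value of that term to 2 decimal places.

Expected counts E_i = n·p_i: 100×0.20 = 20, 100×0.20 = 20, 100×0.15 = 15, 100×0.27 = 27, 100×0.18 = 18.
Mon: (13 − 20)²/20 = 49/20 = 2.450
Tue: (23 − 20)²/20 = 9/20 = 0.450
Wed: (13 − 15)²/15 = 4/15 = 0.267
Thu: (36 − 27)²/27 = 81/27 = 3.000
Fri: (15 − 18)²/18 = 9/18 = 0.500
The largest term is for Thu: 3.00.

Thu, 3.00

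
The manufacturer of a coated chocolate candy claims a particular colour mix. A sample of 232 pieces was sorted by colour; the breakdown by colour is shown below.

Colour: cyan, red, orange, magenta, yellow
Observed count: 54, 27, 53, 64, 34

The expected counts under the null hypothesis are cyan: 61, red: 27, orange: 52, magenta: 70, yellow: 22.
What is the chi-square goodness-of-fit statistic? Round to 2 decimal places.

7.88

cyan: (54 − 61)²/61 = 49/61 = 0.803
red: (27 − 27)²/27 = 0/27 = 0.000
orange: (53 − 52)²/52 = 1/52 = 0.019
magenta: (64 − 70)²/70 = 36/70 = 0.514
yellow: (34 − 22)²/22 = 144/22 = 6.545
Sum = 7.88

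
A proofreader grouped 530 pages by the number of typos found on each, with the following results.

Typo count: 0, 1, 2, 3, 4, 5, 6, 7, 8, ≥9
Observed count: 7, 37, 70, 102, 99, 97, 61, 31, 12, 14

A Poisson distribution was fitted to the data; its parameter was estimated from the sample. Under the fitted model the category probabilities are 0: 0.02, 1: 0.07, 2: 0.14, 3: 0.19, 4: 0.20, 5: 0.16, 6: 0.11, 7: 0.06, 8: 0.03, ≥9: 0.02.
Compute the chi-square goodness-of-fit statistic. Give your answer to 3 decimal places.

5.887

Expected counts E_i = n·p_i: 530×0.02 = 10.6, 530×0.07 = 37.1, 530×0.14 = 74.2, 530×0.19 = 100.7, 530×0.20 = 106, 530×0.16 = 84.8, 530×0.11 = 58.3, 530×0.06 = 31.8, 530×0.03 = 15.9, 530×0.02 = 10.6.
cat         O        E   (O−E)²/E
0           7     10.6     1.2226
1          37     37.1     0.0003
2          70     74.2     0.2377
3         102    100.7     0.0168
4          99      106     0.4623
5          97     84.8     1.7552
6          61     58.3     0.1250
7          31     31.8     0.0201
8          12     15.9     0.9566
≥9         14     10.6     1.0906
Sum = 5.887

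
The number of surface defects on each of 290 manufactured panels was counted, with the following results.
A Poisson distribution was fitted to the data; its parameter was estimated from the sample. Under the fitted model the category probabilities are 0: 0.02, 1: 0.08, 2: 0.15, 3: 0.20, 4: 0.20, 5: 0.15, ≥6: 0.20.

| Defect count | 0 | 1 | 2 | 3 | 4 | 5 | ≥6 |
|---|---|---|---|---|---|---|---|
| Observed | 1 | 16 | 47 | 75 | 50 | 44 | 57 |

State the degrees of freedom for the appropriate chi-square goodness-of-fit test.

5

There are k = 7 categories and 1 parameter estimated from the data, so df = 7 − 1 − 1 = 5.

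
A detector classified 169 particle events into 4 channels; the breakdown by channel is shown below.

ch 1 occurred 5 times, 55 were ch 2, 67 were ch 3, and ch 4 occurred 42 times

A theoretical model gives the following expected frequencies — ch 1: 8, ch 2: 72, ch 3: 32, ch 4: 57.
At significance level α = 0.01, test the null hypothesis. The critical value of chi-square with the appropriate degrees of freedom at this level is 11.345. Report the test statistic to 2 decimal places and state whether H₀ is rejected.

ch 1: (5 − 8)²/8 = 9/8 = 1.125
ch 2: (55 − 72)²/72 = 289/72 = 4.014
ch 3: (67 − 32)²/32 = 1225/32 = 38.281
ch 4: (42 − 57)²/57 = 225/57 = 3.947
Sum = 47.37
df = 3. Since 47.37 > 11.345, we reject H₀.

47.37; reject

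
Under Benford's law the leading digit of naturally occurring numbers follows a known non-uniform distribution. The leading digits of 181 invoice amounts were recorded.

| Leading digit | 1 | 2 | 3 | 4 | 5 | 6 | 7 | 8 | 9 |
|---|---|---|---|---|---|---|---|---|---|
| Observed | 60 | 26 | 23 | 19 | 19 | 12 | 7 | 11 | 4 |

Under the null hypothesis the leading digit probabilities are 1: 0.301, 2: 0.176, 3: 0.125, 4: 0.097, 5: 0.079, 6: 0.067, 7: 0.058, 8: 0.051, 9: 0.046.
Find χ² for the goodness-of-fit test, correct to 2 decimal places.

7.06

Expected counts E_i = n·p_i: 181×0.301 = 54.481, 181×0.176 = 31.856, 181×0.125 = 22.625, 181×0.097 = 17.557, 181×0.079 = 14.299, 181×0.067 = 12.127, 181×0.058 = 10.498, 181×0.051 = 9.231, 181×0.046 = 8.326.
cat         O        E   (O−E)²/E
1          60   54.481      0.559
2          26   31.856      1.076
3          23   22.625      0.006
4          19   17.557      0.119
5          19   14.299      1.546
6          12   12.127      0.001
7           7   10.498      1.166
8          11    9.231      0.339
9           4    8.326      2.248
Sum = 7.06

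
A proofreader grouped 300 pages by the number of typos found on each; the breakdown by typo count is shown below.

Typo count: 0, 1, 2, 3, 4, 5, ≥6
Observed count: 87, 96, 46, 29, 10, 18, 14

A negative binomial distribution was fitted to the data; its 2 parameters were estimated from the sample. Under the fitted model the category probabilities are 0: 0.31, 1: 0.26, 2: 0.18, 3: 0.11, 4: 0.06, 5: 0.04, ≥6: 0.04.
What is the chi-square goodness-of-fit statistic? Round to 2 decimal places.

13.10

Expected counts E_i = n·p_i: 300×0.31 = 93, 300×0.26 = 78, 300×0.18 = 54, 300×0.11 = 33, 300×0.06 = 18, 300×0.04 = 12, 300×0.04 = 12.
cat         O        E   (O−E)²/E
0          87       93      0.387
1          96       78      4.154
2          46       54      1.185
3          29       33      0.485
4          10       18      3.556
5          18       12      3.000
≥6         14       12      0.333
Sum = 13.10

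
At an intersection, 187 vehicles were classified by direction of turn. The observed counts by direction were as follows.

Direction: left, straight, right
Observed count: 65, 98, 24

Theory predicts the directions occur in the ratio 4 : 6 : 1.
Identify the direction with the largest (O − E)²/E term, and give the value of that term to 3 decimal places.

right, 2.882

Ratio total = 11. Expected counts: 187×4/11 = 68, 187×6/11 = 102, 187×1/11 = 17.
cat           O        E   (O−E)²/E
left         65       68     0.1324
straight     98      102     0.1569
right        24       17     2.8824
The largest term is for right: 2.882.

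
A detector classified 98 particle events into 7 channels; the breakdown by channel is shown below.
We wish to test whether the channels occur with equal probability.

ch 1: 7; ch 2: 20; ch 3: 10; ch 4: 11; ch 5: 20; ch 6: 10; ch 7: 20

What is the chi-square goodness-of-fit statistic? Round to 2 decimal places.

14.14

Expected count for each of the 7 categories: 98/7 = 14.
ch 1: (7 − 14)²/14 = 49/14 = 3.500
ch 2: (20 − 14)²/14 = 36/14 = 2.571
ch 3: (10 − 14)²/14 = 16/14 = 1.143
ch 4: (11 − 14)²/14 = 9/14 = 0.643
ch 5: (20 − 14)²/14 = 36/14 = 2.571
ch 6: (10 − 14)²/14 = 16/14 = 1.143
ch 7: (20 − 14)²/14 = 36/14 = 2.571
Sum = 14.14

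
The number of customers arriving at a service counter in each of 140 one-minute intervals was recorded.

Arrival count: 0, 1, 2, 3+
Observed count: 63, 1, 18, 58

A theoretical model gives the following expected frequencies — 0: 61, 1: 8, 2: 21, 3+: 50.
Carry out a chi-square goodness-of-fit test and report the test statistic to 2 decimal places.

7.90

χ² = (63−61)²/61 + (1−8)²/8 + (18−21)²/21 + (58−50)²/50
   = 0.066 + 6.125 + 0.429 + 1.280
Sum = 7.90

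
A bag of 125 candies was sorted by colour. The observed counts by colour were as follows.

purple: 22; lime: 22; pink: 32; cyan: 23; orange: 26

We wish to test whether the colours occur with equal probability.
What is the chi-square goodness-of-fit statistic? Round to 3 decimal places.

Under H₀ each category has probability 1/5, so each expected count is 125/5 = 25.
χ² = (22−25)²/25 + (22−25)²/25 + (32−25)²/25 + (23−25)²/25 + (26−25)²/25
   = 0.3600 + 0.3600 + 1.9600 + 0.1600 + 0.0400
Sum = 2.880

2.880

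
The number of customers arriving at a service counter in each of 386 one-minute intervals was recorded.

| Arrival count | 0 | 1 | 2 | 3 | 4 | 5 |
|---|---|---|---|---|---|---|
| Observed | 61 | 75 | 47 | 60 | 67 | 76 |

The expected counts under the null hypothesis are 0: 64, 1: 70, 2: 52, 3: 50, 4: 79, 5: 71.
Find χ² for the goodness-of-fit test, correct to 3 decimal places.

0: (61 − 64)²/64 = 9/64 = 0.1406
1: (75 − 70)²/70 = 25/70 = 0.3571
2: (47 − 52)²/52 = 25/52 = 0.4808
3: (60 − 50)²/50 = 100/50 = 2.0000
4: (67 − 79)²/79 = 144/79 = 1.8228
5: (76 − 71)²/71 = 25/71 = 0.3521
Sum = 5.153

5.153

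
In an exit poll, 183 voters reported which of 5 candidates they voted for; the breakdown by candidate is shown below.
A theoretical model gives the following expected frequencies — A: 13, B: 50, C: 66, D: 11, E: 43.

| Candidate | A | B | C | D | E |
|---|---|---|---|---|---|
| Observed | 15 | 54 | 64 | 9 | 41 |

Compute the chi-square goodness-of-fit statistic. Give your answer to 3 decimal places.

1.145

A: (15 − 13)²/13 = 4/13 = 0.3077
B: (54 − 50)²/50 = 16/50 = 0.3200
C: (64 − 66)²/66 = 4/66 = 0.0606
D: (9 − 11)²/11 = 4/11 = 0.3636
E: (41 − 43)²/43 = 4/43 = 0.0930
Sum = 1.145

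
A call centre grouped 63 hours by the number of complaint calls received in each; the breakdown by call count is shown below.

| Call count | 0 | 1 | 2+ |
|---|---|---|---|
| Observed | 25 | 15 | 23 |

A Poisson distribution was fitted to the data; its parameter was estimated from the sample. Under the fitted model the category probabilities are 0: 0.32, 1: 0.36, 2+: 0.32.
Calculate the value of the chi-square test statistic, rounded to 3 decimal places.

Expected counts E_i = n·p_i: 63×0.32 = 20.16, 63×0.36 = 22.68, 63×0.32 = 20.16.
cat         O        E   (O−E)²/E
0          25    20.16     1.1620
1          15    22.68     2.6006
2+         23    20.16     0.4001
Sum = 4.163

4.163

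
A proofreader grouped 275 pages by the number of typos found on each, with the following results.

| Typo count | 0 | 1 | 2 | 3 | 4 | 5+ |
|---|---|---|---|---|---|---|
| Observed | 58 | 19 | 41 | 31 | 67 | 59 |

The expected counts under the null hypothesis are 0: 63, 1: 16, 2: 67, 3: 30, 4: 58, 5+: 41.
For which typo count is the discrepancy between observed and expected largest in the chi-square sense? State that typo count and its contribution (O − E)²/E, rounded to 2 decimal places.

χ² = (58−63)²/63 + (19−16)²/16 + (41−67)²/67 + (31−30)²/30 + (67−58)²/58 + (59−41)²/41
   = 0.397 + 0.563 + 10.090 + 0.033 + 1.397 + 7.902
The largest term is for 2: 10.09.

2, 10.09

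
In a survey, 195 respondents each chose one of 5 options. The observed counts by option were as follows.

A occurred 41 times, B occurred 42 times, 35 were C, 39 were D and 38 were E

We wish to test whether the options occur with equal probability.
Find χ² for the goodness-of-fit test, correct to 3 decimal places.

Expected count for each of the 5 categories: 195/5 = 39.
cat         O        E   (O−E)²/E
A          41       39     0.1026
B          42       39     0.2308
C          35       39     0.4103
D          39       39     0.0000
E          38       39     0.0256
Sum = 0.769

0.769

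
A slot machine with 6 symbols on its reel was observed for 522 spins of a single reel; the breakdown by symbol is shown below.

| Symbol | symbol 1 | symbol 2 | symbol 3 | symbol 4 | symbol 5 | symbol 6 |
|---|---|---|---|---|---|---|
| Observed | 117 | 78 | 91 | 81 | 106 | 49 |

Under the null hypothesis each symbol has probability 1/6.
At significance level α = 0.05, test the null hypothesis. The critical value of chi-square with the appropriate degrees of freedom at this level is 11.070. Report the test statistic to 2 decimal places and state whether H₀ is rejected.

32.62; reject

Under H₀ each category has probability 1/6, so each expected count is 522/6 = 87.
symbol 1: (117 − 87)²/87 = 900/87 = 10.345
symbol 2: (78 − 87)²/87 = 81/87 = 0.931
symbol 3: (91 − 87)²/87 = 16/87 = 0.184
symbol 4: (81 − 87)²/87 = 36/87 = 0.414
symbol 5: (106 − 87)²/87 = 361/87 = 4.149
symbol 6: (49 − 87)²/87 = 1444/87 = 16.598
Sum = 32.62
df = 5. Since 32.62 > 11.070, we reject H₀.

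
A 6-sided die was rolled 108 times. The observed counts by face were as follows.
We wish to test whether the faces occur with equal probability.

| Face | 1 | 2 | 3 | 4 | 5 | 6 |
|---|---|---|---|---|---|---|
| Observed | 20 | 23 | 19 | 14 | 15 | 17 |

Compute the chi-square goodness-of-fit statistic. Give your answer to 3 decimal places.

Under H₀ each category has probability 1/6, so each expected count is 108/6 = 18.
χ² = (20−18)²/18 + (23−18)²/18 + (19−18)²/18 + (14−18)²/18 + (15−18)²/18 + (17−18)²/18
   = 0.2222 + 1.3889 + 0.0556 + 0.8889 + 0.5000 + 0.0556
Sum = 3.111

3.111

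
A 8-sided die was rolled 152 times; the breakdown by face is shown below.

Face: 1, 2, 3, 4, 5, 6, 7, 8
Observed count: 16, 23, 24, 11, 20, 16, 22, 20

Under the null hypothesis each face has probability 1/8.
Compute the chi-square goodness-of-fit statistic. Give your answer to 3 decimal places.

7.053

Under H₀ each category has probability 1/8, so each expected count is 152/8 = 19.
χ² = (16−19)²/19 + (23−19)²/19 + (24−19)²/19 + (11−19)²/19 + (20−19)²/19 + (16−19)²/19 + (22−19)²/19 + (20−19)²/19
   = 0.4737 + 0.8421 + 1.3158 + 3.3684 + 0.0526 + 0.4737 + 0.4737 + 0.0526
Sum = 7.053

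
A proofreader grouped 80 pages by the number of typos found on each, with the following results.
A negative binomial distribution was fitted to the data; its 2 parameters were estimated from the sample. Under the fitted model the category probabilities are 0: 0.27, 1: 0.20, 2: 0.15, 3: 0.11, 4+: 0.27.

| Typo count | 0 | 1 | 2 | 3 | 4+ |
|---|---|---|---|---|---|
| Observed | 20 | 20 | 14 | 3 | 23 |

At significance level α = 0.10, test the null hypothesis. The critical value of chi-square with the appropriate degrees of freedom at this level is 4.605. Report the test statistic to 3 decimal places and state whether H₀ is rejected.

Expected counts E_i = n·p_i: 80×0.27 = 21.6, 80×0.20 = 16, 80×0.15 = 12, 80×0.11 = 8.8, 80×0.27 = 21.6.
χ² = (20−21.6)²/21.6 + (20−16)²/16 + (14−12)²/12 + (3−8.8)²/8.8 + (23−21.6)²/21.6
   = 0.1185 + 1.0000 + 0.3333 + 3.8227 + 0.0907
Sum = 5.365
df = 2. Since 5.365 > 4.605, we reject H₀.

5.365; reject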